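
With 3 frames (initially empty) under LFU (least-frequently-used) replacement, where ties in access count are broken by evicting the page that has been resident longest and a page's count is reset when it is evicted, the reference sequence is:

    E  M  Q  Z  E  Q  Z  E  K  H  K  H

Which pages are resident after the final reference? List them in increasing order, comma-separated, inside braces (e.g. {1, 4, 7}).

{E, H, Z}

E: miss, frames {E}
M: miss, frames {E,M}
Q: miss, frames {E,M,Q}
Z: miss, evict E, frames {M,Q,Z}
E: miss, evict M, frames {Q,Z,E}
Q: hit
Z: hit
E: hit
K: miss, evict Q, frames {Z,E,K}
H: miss, evict K, frames {Z,E,H}
K: miss, evict H, frames {Z,E,K}
H: miss, evict K, frames {Z,E,H}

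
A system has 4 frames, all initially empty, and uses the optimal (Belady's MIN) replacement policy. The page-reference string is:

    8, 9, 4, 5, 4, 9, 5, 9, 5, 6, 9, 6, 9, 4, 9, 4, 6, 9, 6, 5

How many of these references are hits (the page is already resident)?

15

8 -> fault, frames {8}
9 -> fault, frames {8,9}
4 -> fault, frames {8,9,4}
5 -> fault, frames {8,9,4,5}
4 -> hit
9 -> hit
5 -> hit
9 -> hit
5 -> hit
6 -> fault, evict 8, frames {9,4,5,6}
9 -> hit
6 -> hit
9 -> hit
4 -> hit
9 -> hit
4 -> hit
6 -> hit
9 -> hit
6 -> hit
5 -> hit
Hits: 15.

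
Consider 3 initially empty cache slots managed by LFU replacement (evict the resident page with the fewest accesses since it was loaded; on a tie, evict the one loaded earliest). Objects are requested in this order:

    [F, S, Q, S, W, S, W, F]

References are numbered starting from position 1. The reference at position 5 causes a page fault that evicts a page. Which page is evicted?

pos 1: F: fault, frames {F}
pos 2: S: fault, frames {F,S}
pos 3: Q: fault, frames {F,S,Q}
pos 4: S: hit
pos 5: W: fault, evict F, frames {S,Q,W}
At position 5, page F is evicted.

F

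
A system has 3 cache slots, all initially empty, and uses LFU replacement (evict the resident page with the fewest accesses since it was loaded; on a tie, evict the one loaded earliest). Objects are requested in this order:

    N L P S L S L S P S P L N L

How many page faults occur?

5

N -> miss, frames (N)
L -> miss, frames (N L)
P -> miss, frames (N L P)
S -> miss, evict N, frames (L P S)
L -> hit
S -> hit
L -> hit
S -> hit
P -> hit
S -> hit
P -> hit
L -> hit
N -> miss, evict P, frames (L S N)
L -> hit
Page faults: 5.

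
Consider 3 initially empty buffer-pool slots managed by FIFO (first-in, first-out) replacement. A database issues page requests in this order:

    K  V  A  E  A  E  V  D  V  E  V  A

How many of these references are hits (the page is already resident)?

5

K → fault, frames [K]
V → fault, frames [K, V]
A → fault, frames [K, V, A]
E → fault, evict K, frames [V, A, E]
A → hit
E → hit
V → hit
D → fault, evict V, frames [A, E, D]
V → fault, evict A, frames [E, D, V]
E → hit
V → hit
A → fault, evict E, frames [D, V, A]
Hits: 5.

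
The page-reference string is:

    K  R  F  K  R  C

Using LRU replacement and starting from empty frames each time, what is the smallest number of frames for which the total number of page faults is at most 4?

3

f=1: 6 faults
f=2: 6 faults
f=3: 4 faults
f=4: 4 faults
Smallest f with faults ≤ 4 is 3.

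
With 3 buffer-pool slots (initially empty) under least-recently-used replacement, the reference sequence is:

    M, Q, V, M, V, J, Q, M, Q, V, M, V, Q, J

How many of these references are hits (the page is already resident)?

6

M → fault, frames {M}
Q → fault, frames {M,Q}
V → fault, frames {M,Q,V}
M → hit
V → hit
J → fault, evict Q, frames {M,V,J}
Q → fault, evict M, frames {V,J,Q}
M → fault, evict V, frames {J,Q,M}
Q → hit
V → fault, evict J, frames {M,Q,V}
M → hit
V → hit
Q → hit
J → fault, evict M, frames {V,Q,J}
Hits: 6.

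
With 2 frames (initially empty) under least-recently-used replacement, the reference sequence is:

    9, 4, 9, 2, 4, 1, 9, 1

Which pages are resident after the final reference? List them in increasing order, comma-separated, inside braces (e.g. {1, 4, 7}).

{1, 9}

9: fault, frames [9]
4: fault, frames [9, 4]
9: hit
2: fault, evict 4, frames [9, 2]
4: fault, evict 9, frames [2, 4]
1: fault, evict 2, frames [4, 1]
9: fault, evict 4, frames [1, 9]
1: hit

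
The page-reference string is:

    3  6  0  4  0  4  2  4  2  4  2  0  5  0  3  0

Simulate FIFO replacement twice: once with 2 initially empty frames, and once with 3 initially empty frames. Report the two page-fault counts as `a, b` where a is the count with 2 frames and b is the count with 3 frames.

9, 8

2 frames: F F F F . . F . . . . F F . F F → 9 faults.
3 frames: F F F F . . F . . . . . F F F . → 8 faults.
8 < 9: adding a frame reduced faults, as is typical.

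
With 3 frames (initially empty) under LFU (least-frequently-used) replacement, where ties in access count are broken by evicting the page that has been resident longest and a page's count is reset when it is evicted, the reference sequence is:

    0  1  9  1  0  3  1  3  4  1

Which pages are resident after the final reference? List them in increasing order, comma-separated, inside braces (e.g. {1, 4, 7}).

0 → fault, frames (0)
1 → fault, frames (0 1)
9 → fault, frames (0 1 9)
1 → hit
0 → hit
3 → fault, evict 9, frames (0 1 3)
1 → hit
3 → hit
4 → fault, evict 0, frames (1 3 4)
1 → hit

{1, 3, 4}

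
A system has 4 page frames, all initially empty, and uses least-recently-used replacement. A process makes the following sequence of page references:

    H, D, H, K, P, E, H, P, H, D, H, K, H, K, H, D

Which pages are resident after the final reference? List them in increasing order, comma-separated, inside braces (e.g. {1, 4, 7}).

{D, H, K, P}

H: fault, frames (H)
D: fault, frames (H D)
H: hit
K: fault, frames (D H K)
P: fault, frames (D H K P)
E: fault, evict D, frames (H K P E)
H: hit
P: hit
H: hit
D: fault, evict K, frames (E P H D)
H: hit
K: fault, evict E, frames (P D H K)
H: hit
K: hit
H: hit
D: hit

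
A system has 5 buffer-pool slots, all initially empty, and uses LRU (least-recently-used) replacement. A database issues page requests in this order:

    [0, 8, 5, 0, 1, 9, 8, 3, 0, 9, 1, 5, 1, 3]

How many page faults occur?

7

0: miss, frames {0}
8: miss, frames {0,8}
5: miss, frames {0,8,5}
0: hit
1: miss, frames {8,5,0,1}
9: miss, frames {8,5,0,1,9}
8: hit
3: miss, evict 5, frames {0,1,9,8,3}
0: hit
9: hit
1: hit
5: miss, evict 8, frames {3,0,9,1,5}
1: hit
3: hit
Page faults: 7.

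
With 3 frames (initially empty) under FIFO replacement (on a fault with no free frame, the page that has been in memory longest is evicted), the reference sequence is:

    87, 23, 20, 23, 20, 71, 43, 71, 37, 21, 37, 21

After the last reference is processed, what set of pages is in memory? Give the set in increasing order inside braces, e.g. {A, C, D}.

87 -> fault, frames [87]
23 -> fault, frames [87, 23]
20 -> fault, frames [87, 23, 20]
23 -> hit
20 -> hit
71 -> fault, evict 87, frames [23, 20, 71]
43 -> fault, evict 23, frames [20, 71, 43]
71 -> hit
37 -> fault, evict 20, frames [71, 43, 37]
21 -> fault, evict 71, frames [43, 37, 21]
37 -> hit
21 -> hit

{21, 37, 43}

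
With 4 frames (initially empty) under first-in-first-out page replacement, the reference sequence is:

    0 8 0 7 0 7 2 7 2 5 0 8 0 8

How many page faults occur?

0 → fault, frames [0]
8 → fault, frames [0, 8]
0 → hit
7 → fault, frames [0, 8, 7]
0 → hit
7 → hit
2 → fault, frames [0, 8, 7, 2]
7 → hit
2 → hit
5 → fault, evict 0, frames [8, 7, 2, 5]
0 → fault, evict 8, frames [7, 2, 5, 0]
8 → fault, evict 7, frames [2, 5, 0, 8]
0 → hit
8 → hit
Page faults: 7.

7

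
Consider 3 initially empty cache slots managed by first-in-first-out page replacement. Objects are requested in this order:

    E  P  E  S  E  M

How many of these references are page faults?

4

E -> miss, frames {E}
P -> miss, frames {E,P}
E -> hit
S -> miss, frames {E,P,S}
E -> hit
M -> miss, evict E, frames {P,S,M}
Page faults: 4.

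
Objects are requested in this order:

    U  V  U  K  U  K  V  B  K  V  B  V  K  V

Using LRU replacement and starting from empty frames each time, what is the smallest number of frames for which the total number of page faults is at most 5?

3

f=1: 14 faults
f=2: 9 faults
f=3: 4 faults
f=4: 4 faults
Smallest f with faults ≤ 5 is 3.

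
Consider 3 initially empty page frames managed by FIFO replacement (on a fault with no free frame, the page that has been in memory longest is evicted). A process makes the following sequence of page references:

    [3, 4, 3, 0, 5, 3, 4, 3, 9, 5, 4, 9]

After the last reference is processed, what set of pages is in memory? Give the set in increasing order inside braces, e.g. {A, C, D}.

{4, 5, 9}

3 → fault, frames [3]
4 → fault, frames [3, 4]
3 → hit
0 → fault, frames [3, 4, 0]
5 → fault, evict 3, frames [4, 0, 5]
3 → fault, evict 4, frames [0, 5, 3]
4 → fault, evict 0, frames [5, 3, 4]
3 → hit
9 → fault, evict 5, frames [3, 4, 9]
5 → fault, evict 3, frames [4, 9, 5]
4 → hit
9 → hit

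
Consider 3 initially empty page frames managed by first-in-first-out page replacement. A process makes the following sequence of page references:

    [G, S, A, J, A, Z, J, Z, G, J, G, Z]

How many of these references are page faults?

6

G: miss, frames [G]
S: miss, frames [G, S]
A: miss, frames [G, S, A]
J: miss, evict G, frames [S, A, J]
A: hit
Z: miss, evict S, frames [A, J, Z]
J: hit
Z: hit
G: miss, evict A, frames [J, Z, G]
J: hit
G: hit
Z: hit
Page faults: 6.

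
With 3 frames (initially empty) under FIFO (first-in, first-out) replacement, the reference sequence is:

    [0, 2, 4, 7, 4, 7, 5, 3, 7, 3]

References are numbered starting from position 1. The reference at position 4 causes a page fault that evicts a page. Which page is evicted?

pos 1: 0 → fault, frames [0]
pos 2: 2 → fault, frames [0, 2]
pos 3: 4 → fault, frames [0, 2, 4]
pos 4: 7 → fault, evict 0, frames [2, 4, 7]
At position 4, page 0 is evicted.

0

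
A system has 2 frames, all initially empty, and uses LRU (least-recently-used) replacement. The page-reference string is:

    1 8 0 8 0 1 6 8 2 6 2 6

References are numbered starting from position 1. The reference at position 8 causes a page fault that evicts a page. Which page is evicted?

pos 1: 1 → fault, frames (1)
pos 2: 8 → fault, frames (1 8)
pos 3: 0 → fault, evict 1, frames (8 0)
pos 4: 8 → hit
pos 5: 0 → hit
pos 6: 1 → fault, evict 8, frames (0 1)
pos 7: 6 → fault, evict 0, frames (1 6)
pos 8: 8 → fault, evict 1, frames (6 8)
At position 8, page 1 is evicted.

1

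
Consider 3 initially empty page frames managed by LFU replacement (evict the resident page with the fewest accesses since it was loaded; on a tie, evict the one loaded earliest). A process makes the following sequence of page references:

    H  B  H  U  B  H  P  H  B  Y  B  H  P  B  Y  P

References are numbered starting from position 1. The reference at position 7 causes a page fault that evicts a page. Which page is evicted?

pos 1: H → miss, frames {H}
pos 2: B → miss, frames {H,B}
pos 3: H → hit
pos 4: U → miss, frames {H,B,U}
pos 5: B → hit
pos 6: H → hit
pos 7: P → miss, evict U, frames {H,B,P}
At position 7, page U is evicted.

U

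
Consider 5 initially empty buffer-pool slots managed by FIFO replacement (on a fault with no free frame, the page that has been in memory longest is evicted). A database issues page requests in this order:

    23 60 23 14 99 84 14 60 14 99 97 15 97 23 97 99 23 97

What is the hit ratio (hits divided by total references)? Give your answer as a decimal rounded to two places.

0.56

23: miss, frames [23]
60: miss, frames [23, 60]
23: hit
14: miss, frames [23, 60, 14]
99: miss, frames [23, 60, 14, 99]
84: miss, frames [23, 60, 14, 99, 84]
14: hit
60: hit
14: hit
99: hit
97: miss, evict 23, frames [60, 14, 99, 84, 97]
15: miss, evict 60, frames [14, 99, 84, 97, 15]
97: hit
23: miss, evict 14, frames [99, 84, 97, 15, 23]
97: hit
99: hit
23: hit
97: hit
Hits: 10 of 18 references → 10/18 = 0.5556.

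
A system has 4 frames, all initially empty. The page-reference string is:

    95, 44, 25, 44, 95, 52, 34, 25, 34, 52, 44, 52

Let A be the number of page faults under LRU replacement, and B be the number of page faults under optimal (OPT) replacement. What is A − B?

2

Under LRU: F F F . . F F F . . F . → 7 faults.
Under OPT: F F F . . F F . . . . . → 5 faults.
A − B = 7 − 5 = 2.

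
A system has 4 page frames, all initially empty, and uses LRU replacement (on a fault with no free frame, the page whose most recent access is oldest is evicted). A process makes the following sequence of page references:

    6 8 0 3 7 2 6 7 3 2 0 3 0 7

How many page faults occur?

6 -> miss, frames (6)
8 -> miss, frames (6 8)
0 -> miss, frames (6 8 0)
3 -> miss, frames (6 8 0 3)
7 -> miss, evict 6, frames (8 0 3 7)
2 -> miss, evict 8, frames (0 3 7 2)
6 -> miss, evict 0, frames (3 7 2 6)
7 -> hit
3 -> hit
2 -> hit
0 -> miss, evict 6, frames (7 3 2 0)
3 -> hit
0 -> hit
7 -> hit
Page faults: 8.

8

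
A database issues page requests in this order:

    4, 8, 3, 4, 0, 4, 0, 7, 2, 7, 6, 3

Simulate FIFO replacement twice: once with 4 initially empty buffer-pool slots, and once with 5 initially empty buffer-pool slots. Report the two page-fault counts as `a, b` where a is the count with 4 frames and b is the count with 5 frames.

4 frames: F F F . F . . F F . F F → 8 faults.
5 frames: F F F . F . . F F . F . → 7 faults.
7 < 8: adding a frame reduced faults, as is typical.

8, 7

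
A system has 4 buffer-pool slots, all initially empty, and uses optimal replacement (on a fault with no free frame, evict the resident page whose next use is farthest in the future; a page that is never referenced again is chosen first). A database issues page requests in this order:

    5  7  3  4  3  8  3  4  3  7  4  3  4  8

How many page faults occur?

5 → fault, frames {5}
7 → fault, frames {5,7}
3 → fault, frames {5,7,3}
4 → fault, frames {5,7,3,4}
3 → hit
8 → fault, evict 5, frames {7,3,4,8}
3 → hit
4 → hit
3 → hit
7 → hit
4 → hit
3 → hit
4 → hit
8 → hit
Page faults: 5.

5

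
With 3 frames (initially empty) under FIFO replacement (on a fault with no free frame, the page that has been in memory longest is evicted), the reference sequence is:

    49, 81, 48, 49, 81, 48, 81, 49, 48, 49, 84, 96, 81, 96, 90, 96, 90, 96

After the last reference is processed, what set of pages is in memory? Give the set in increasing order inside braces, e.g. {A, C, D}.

{81, 90, 96}

49: fault, frames {49}
81: fault, frames {49,81}
48: fault, frames {49,81,48}
49: hit
81: hit
48: hit
81: hit
49: hit
48: hit
49: hit
84: fault, evict 49, frames {81,48,84}
96: fault, evict 81, frames {48,84,96}
81: fault, evict 48, frames {84,96,81}
96: hit
90: fault, evict 84, frames {96,81,90}
96: hit
90: hit
96: hit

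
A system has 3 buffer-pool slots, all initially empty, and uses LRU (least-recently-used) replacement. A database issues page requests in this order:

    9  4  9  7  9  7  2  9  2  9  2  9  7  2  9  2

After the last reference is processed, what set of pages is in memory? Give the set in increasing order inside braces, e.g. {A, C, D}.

{2, 7, 9}

9: miss, frames (9)
4: miss, frames (9 4)
9: hit
7: miss, frames (4 9 7)
9: hit
7: hit
2: miss, evict 4, frames (9 7 2)
9: hit
2: hit
9: hit
2: hit
9: hit
7: hit
2: hit
9: hit
2: hit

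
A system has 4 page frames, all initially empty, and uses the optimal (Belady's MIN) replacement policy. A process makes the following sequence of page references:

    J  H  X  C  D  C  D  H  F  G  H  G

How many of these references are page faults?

J → miss, frames [J]
H → miss, frames [J, H]
X → miss, frames [J, H, X]
C → miss, frames [J, H, X, C]
D → miss, evict X, frames [J, H, C, D]
C → hit
D → hit
H → hit
F → miss, evict D, frames [J, H, C, F]
G → miss, evict F, frames [J, H, C, G]
H → hit
G → hit
Page faults: 7.

7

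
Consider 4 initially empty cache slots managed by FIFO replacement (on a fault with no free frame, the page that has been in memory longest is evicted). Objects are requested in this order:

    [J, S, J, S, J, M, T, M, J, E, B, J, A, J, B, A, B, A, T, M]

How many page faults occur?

J: miss, frames (J)
S: miss, frames (J S)
J: hit
S: hit
J: hit
M: miss, frames (J S M)
T: miss, frames (J S M T)
M: hit
J: hit
E: miss, evict J, frames (S M T E)
B: miss, evict S, frames (M T E B)
J: miss, evict M, frames (T E B J)
A: miss, evict T, frames (E B J A)
J: hit
B: hit
A: hit
B: hit
A: hit
T: miss, evict E, frames (B J A T)
M: miss, evict B, frames (J A T M)
Page faults: 10.

10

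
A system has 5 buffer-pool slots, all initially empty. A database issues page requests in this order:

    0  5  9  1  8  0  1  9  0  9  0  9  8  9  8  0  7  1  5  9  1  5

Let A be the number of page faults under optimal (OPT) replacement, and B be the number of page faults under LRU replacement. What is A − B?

Under OPT: F F F F F . . . . . . . . . . . F . . . . . → 6 faults.
Under LRU: F F F F F . . . . . . . . . . . F . F F . . → 8 faults.
A − B = 6 − 8 = -2.

-2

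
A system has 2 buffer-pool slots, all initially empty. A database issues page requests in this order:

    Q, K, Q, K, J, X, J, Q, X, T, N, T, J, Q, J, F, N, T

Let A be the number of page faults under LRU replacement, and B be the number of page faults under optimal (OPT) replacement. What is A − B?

Under LRU: F F . . F F . F F F F . F F . F F F → 13 faults.
Under OPT: F F . . F F . F . F F . F F . F F F → 12 faults.
A − B = 13 − 12 = 1.

1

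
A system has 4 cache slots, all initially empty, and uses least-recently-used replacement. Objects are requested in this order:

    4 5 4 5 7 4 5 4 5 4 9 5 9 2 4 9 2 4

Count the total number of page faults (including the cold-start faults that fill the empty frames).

5

4: fault, frames (4)
5: fault, frames (4 5)
4: hit
5: hit
7: fault, frames (4 5 7)
4: hit
5: hit
4: hit
5: hit
4: hit
9: fault, frames (7 5 4 9)
5: hit
9: hit
2: fault, evict 7, frames (4 5 9 2)
4: hit
9: hit
2: hit
4: hit
Page faults: 5.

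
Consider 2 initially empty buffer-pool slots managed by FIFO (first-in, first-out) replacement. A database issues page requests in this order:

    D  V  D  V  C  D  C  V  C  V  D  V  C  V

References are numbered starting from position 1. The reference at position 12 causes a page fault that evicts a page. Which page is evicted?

pos 1: D -> fault, frames [D]
pos 2: V -> fault, frames [D, V]
pos 3: D -> hit
pos 4: V -> hit
pos 5: C -> fault, evict D, frames [V, C]
pos 6: D -> fault, evict V, frames [C, D]
pos 7: C -> hit
pos 8: V -> fault, evict C, frames [D, V]
pos 9: C -> fault, evict D, frames [V, C]
pos 10: V -> hit
pos 11: D -> fault, evict V, frames [C, D]
pos 12: V -> fault, evict C, frames [D, V]
At position 12, page C is evicted.

C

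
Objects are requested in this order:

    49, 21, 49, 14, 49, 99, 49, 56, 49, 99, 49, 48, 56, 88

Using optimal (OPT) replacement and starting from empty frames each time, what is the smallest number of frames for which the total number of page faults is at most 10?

f=1: 14 faults
f=2: 9 faults
f=3: 7 faults
f=4: 7 faults
f=5: 7 faults
f=6: 7 faults
f=7: 7 faults
Smallest f with faults ≤ 10 is 2.

2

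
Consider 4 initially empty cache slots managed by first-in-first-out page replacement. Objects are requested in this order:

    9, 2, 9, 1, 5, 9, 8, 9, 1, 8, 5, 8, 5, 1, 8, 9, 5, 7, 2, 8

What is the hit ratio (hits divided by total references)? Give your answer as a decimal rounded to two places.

0.60

9: fault, frames [9]
2: fault, frames [9, 2]
9: hit
1: fault, frames [9, 2, 1]
5: fault, frames [9, 2, 1, 5]
9: hit
8: fault, evict 9, frames [2, 1, 5, 8]
9: fault, evict 2, frames [1, 5, 8, 9]
1: hit
8: hit
5: hit
8: hit
5: hit
1: hit
8: hit
9: hit
5: hit
7: fault, evict 1, frames [5, 8, 9, 7]
2: fault, evict 5, frames [8, 9, 7, 2]
8: hit
Hits: 12 of 20 references → 12/20 = 0.6000.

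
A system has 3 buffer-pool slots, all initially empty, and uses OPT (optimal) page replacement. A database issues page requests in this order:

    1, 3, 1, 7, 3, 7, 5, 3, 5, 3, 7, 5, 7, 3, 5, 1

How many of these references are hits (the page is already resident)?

1: miss, frames {1}
3: miss, frames {1,3}
1: hit
7: miss, frames {1,3,7}
3: hit
7: hit
5: miss, evict 1, frames {3,7,5}
3: hit
5: hit
3: hit
7: hit
5: hit
7: hit
3: hit
5: hit
1: miss, evict 5, frames {3,7,1}
Hits: 11.

11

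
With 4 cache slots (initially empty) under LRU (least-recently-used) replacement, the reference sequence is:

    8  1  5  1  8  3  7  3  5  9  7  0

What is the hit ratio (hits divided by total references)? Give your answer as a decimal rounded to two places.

8: miss, frames {8}
1: miss, frames {8,1}
5: miss, frames {8,1,5}
1: hit
8: hit
3: miss, frames {5,1,8,3}
7: miss, evict 5, frames {1,8,3,7}
3: hit
5: miss, evict 1, frames {8,7,3,5}
9: miss, evict 8, frames {7,3,5,9}
7: hit
0: miss, evict 3, frames {5,9,7,0}
Hits: 4 of 12 references → 4/12 = 0.3333.

0.33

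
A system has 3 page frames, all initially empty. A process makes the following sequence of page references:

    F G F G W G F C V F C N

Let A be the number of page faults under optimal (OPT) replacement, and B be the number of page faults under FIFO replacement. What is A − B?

-1

Under OPT: F F . . F . . F F . . F → 6 faults.
Under FIFO: F F . . F . . F F F . F → 7 faults.
A − B = 6 − 7 = -1.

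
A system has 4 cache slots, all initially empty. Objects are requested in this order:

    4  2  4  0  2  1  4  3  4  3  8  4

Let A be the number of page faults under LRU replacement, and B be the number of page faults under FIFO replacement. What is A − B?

-1

Under LRU: F F . F . F . F . . F . → 6 faults.
Under FIFO: F F . F . F . F F . F . → 7 faults.
A − B = 6 − 7 = -1.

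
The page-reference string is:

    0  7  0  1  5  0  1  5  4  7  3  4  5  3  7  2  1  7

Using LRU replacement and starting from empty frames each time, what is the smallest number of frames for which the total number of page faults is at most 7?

f=1: 18 faults
f=2: 17 faults
f=3: 11 faults
f=4: 9 faults
f=5: 8 faults
f=6: 7 faults
f=7: 7 faults
Smallest f with faults ≤ 7 is 6.

6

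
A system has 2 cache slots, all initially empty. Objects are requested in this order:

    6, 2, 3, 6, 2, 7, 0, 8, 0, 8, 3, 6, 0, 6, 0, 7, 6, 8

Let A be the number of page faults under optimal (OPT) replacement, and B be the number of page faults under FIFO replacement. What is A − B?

-3

Under OPT: F F F . F F F F . . F F . . . F . F → 11 faults.
Under FIFO: F F F F F F F F . . F F F . . F F F → 14 faults.
A − B = 11 − 14 = -3.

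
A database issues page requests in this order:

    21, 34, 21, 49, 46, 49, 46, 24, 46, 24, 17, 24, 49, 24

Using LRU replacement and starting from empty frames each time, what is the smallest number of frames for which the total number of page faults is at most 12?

f=1: 14 faults
f=2: 7 faults
f=3: 7 faults
f=4: 6 faults
f=5: 6 faults
f=6: 6 faults
Smallest f with faults ≤ 12 is 2.

2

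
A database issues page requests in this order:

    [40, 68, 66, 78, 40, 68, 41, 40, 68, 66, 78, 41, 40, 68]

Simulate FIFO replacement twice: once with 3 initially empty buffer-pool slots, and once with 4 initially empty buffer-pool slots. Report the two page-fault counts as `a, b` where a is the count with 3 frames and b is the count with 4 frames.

3 frames: F F F F F F F . . F F . F F → 11 faults.
4 frames: F F F F . . F F F F F F F F → 12 faults.
12 > 11: adding a frame increased faults — Belady's anomaly.

11, 12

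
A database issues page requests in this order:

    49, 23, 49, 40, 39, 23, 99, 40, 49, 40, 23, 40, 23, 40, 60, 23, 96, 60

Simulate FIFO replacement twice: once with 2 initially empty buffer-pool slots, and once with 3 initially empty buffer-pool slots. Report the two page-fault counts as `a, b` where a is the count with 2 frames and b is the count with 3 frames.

14, 10

2 frames: F F . F F F F F F . F F . . F F F F → 14 faults.
3 frames: F F . F F . F . F F F . . . F . F . → 10 faults.
10 < 14: adding a frame reduced faults, as is typical.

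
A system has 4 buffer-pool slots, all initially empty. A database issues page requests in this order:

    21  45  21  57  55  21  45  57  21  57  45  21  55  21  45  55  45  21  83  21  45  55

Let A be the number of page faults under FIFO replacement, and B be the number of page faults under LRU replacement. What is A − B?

2

Under FIFO: F F . F F . . . . . . . . . . . . . F F F . → 7 faults.
Under LRU: F F . F F . . . . . . . . . . . . . F . . . → 5 faults.
A − B = 7 − 5 = 2.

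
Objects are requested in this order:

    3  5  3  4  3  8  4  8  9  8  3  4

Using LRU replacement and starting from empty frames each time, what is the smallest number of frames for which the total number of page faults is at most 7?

3

f=1: 12 faults
f=2: 8 faults
f=3: 7 faults
f=4: 5 faults
f=5: 5 faults
Smallest f with faults ≤ 7 is 3.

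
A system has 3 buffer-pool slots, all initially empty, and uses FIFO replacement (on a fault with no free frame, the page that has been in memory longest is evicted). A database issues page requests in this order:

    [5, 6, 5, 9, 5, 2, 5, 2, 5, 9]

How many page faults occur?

5

5: fault, frames [5]
6: fault, frames [5, 6]
5: hit
9: fault, frames [5, 6, 9]
5: hit
2: fault, evict 5, frames [6, 9, 2]
5: fault, evict 6, frames [9, 2, 5]
2: hit
5: hit
9: hit
Page faults: 5.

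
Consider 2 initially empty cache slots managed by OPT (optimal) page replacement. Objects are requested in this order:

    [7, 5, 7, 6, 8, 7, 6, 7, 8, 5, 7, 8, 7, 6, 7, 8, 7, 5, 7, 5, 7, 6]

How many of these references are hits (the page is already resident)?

7: fault, frames (7)
5: fault, frames (7 5)
7: hit
6: fault, evict 5, frames (7 6)
8: fault, evict 6, frames (7 8)
7: hit
6: fault, evict 8, frames (7 6)
7: hit
8: fault, evict 6, frames (7 8)
5: fault, evict 8, frames (7 5)
7: hit
8: fault, evict 5, frames (7 8)
7: hit
6: fault, evict 8, frames (7 6)
7: hit
8: fault, evict 6, frames (7 8)
7: hit
5: fault, evict 8, frames (7 5)
7: hit
5: hit
7: hit
6: fault, evict 5, frames (7 6)
Hits: 10.

10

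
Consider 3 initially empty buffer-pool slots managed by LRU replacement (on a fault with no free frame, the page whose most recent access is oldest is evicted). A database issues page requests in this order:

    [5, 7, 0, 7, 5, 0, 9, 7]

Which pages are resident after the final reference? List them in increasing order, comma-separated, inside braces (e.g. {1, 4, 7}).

{0, 7, 9}

5 -> miss, frames [5]
7 -> miss, frames [5, 7]
0 -> miss, frames [5, 7, 0]
7 -> hit
5 -> hit
0 -> hit
9 -> miss, evict 7, frames [5, 0, 9]
7 -> miss, evict 5, frames [0, 9, 7]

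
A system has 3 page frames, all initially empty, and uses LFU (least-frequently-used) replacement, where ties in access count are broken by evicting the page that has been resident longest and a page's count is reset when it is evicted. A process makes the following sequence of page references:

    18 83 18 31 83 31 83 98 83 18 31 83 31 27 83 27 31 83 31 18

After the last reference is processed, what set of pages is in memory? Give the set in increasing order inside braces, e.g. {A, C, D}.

{18, 31, 83}

18 → fault, frames [18]
83 → fault, frames [18, 83]
18 → hit
31 → fault, frames [18, 83, 31]
83 → hit
31 → hit
83 → hit
98 → fault, evict 18, frames [83, 31, 98]
83 → hit
18 → fault, evict 98, frames [83, 31, 18]
31 → hit
83 → hit
31 → hit
27 → fault, evict 18, frames [83, 31, 27]
83 → hit
27 → hit
31 → hit
83 → hit
31 → hit
18 → fault, evict 27, frames [83, 31, 18]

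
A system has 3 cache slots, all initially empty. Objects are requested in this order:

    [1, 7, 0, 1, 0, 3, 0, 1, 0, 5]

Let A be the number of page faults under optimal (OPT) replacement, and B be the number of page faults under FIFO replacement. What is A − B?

-1

Under OPT: F F F . . F . . . F → 5 faults.
Under FIFO: F F F . . F . F . F → 6 faults.
A − B = 5 − 6 = -1.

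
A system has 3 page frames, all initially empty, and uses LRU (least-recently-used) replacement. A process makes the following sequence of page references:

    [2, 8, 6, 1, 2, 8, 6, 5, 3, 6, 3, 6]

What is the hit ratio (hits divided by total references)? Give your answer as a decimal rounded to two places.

0.25

2: fault, frames [2]
8: fault, frames [2, 8]
6: fault, frames [2, 8, 6]
1: fault, evict 2, frames [8, 6, 1]
2: fault, evict 8, frames [6, 1, 2]
8: fault, evict 6, frames [1, 2, 8]
6: fault, evict 1, frames [2, 8, 6]
5: fault, evict 2, frames [8, 6, 5]
3: fault, evict 8, frames [6, 5, 3]
6: hit
3: hit
6: hit
Hits: 3 of 12 references → 3/12 = 0.2500.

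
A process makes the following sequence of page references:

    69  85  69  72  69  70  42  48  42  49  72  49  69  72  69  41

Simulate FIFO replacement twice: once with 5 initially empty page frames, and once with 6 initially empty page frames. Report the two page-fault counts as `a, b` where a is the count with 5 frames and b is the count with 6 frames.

10, 9

5 frames: F F . F . F F F . F . . F F . F → 10 faults.
6 frames: F F . F . F F F . F . . F . . F → 9 faults.
9 < 10: adding a frame reduced faults, as is typical.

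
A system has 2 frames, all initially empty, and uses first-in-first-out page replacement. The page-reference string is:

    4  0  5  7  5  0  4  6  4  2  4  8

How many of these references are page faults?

10

4 -> fault, frames (4)
0 -> fault, frames (4 0)
5 -> fault, evict 4, frames (0 5)
7 -> fault, evict 0, frames (5 7)
5 -> hit
0 -> fault, evict 5, frames (7 0)
4 -> fault, evict 7, frames (0 4)
6 -> fault, evict 0, frames (4 6)
4 -> hit
2 -> fault, evict 4, frames (6 2)
4 -> fault, evict 6, frames (2 4)
8 -> fault, evict 2, frames (4 8)
Page faults: 10.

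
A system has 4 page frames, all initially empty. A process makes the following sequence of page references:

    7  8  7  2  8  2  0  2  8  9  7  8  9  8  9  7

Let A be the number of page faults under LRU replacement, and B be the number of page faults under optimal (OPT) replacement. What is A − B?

1

Under LRU: F F . F . . F . . F F . . . . . → 6 faults.
Under OPT: F F . F . . F . . F . . . . . . → 5 faults.
A − B = 6 − 5 = 1.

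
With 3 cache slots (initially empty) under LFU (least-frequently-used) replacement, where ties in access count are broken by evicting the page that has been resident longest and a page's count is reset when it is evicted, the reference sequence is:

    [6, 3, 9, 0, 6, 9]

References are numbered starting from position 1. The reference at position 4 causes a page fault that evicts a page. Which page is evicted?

pos 1: 6 -> fault, frames (6)
pos 2: 3 -> fault, frames (6 3)
pos 3: 9 -> fault, frames (6 3 9)
pos 4: 0 -> fault, evict 6, frames (3 9 0)
At position 4, page 6 is evicted.

6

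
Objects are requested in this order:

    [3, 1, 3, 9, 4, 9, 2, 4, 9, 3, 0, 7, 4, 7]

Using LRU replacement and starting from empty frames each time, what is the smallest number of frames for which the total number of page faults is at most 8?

4

f=1: 14 faults
f=2: 11 faults
f=3: 9 faults
f=4: 8 faults
f=5: 7 faults
f=6: 7 faults
f=7: 7 faults
Smallest f with faults ≤ 8 is 4.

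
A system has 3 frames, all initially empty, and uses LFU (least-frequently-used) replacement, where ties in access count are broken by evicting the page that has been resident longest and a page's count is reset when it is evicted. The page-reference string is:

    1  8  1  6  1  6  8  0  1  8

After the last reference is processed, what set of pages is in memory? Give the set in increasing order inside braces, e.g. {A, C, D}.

1 -> fault, frames (1)
8 -> fault, frames (1 8)
1 -> hit
6 -> fault, frames (1 8 6)
1 -> hit
6 -> hit
8 -> hit
0 -> fault, evict 8, frames (1 6 0)
1 -> hit
8 -> fault, evict 0, frames (1 6 8)

{1, 6, 8}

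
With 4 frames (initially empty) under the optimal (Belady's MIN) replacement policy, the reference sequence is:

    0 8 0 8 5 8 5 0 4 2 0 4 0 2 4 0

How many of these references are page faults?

0: fault, frames {0}
8: fault, frames {0,8}
0: hit
8: hit
5: fault, frames {0,8,5}
8: hit
5: hit
0: hit
4: fault, frames {0,8,5,4}
2: fault, evict 5, frames {0,8,4,2}
0: hit
4: hit
0: hit
2: hit
4: hit
0: hit
Page faults: 5.

5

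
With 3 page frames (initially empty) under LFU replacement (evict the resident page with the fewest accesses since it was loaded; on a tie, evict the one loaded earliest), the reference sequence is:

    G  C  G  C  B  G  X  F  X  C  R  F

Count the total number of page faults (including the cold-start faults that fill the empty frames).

8

G -> fault, frames (G)
C -> fault, frames (G C)
G -> hit
C -> hit
B -> fault, frames (G C B)
G -> hit
X -> fault, evict B, frames (G C X)
F -> fault, evict X, frames (G C F)
X -> fault, evict F, frames (G C X)
C -> hit
R -> fault, evict X, frames (G C R)
F -> fault, evict R, frames (G C F)
Page faults: 8.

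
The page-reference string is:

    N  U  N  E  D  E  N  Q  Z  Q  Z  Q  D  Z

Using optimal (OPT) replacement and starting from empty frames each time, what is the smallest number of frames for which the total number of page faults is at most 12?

f=1: 14 faults
f=2: 8 faults
f=3: 6 faults
f=4: 6 faults
f=5: 6 faults
f=6: 6 faults
Smallest f with faults ≤ 12 is 2.

2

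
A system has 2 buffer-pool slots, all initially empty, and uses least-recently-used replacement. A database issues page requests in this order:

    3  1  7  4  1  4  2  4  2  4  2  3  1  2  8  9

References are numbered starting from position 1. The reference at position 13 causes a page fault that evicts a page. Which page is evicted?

pos 1: 3 → miss, frames [3]
pos 2: 1 → miss, frames [3, 1]
pos 3: 7 → miss, evict 3, frames [1, 7]
pos 4: 4 → miss, evict 1, frames [7, 4]
pos 5: 1 → miss, evict 7, frames [4, 1]
pos 6: 4 → hit
pos 7: 2 → miss, evict 1, frames [4, 2]
pos 8: 4 → hit
pos 9: 2 → hit
pos 10: 4 → hit
pos 11: 2 → hit
pos 12: 3 → miss, evict 4, frames [2, 3]
pos 13: 1 → miss, evict 2, frames [3, 1]
At position 13, page 2 is evicted.

2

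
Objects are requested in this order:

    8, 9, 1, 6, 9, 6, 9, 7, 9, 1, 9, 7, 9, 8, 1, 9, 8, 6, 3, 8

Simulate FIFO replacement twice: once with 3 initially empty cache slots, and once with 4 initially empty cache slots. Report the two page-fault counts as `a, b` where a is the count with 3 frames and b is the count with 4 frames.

10, 8

3 frames: F F F F . . . F F F . . . F . . . F F . → 10 faults.
4 frames: F F F F . . . F . . . . . F . F . . F . → 8 faults.
8 < 10: adding a frame reduced faults, as is typical.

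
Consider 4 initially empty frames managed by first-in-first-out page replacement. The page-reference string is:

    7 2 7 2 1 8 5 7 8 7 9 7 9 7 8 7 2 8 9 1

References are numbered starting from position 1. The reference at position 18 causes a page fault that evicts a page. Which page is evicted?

pos 1: 7 -> fault, frames (7)
pos 2: 2 -> fault, frames (7 2)
pos 3: 7 -> hit
pos 4: 2 -> hit
pos 5: 1 -> fault, frames (7 2 1)
pos 6: 8 -> fault, frames (7 2 1 8)
pos 7: 5 -> fault, evict 7, frames (2 1 8 5)
pos 8: 7 -> fault, evict 2, frames (1 8 5 7)
pos 9: 8 -> hit
pos 10: 7 -> hit
pos 11: 9 -> fault, evict 1, frames (8 5 7 9)
pos 12: 7 -> hit
pos 13: 9 -> hit
pos 14: 7 -> hit
pos 15: 8 -> hit
pos 16: 7 -> hit
pos 17: 2 -> fault, evict 8, frames (5 7 9 2)
pos 18: 8 -> fault, evict 5, frames (7 9 2 8)
At position 18, page 5 is evicted.

5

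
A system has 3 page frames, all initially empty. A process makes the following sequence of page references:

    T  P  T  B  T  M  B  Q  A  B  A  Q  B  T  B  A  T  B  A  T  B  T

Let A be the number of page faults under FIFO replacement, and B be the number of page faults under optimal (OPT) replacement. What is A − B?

1

Under FIFO: F F . F . F . F F F . . . F . . . . . . . . → 8 faults.
Under OPT: F F . F . F . F F . . . . F . . . . . . . . → 7 faults.
A − B = 8 − 7 = 1.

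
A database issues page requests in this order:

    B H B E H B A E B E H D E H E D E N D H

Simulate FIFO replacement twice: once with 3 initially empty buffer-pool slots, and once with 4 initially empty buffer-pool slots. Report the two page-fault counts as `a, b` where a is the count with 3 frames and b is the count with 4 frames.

3 frames: F F . F . . F . F . F F F . . . . F . F → 10 faults.
4 frames: F F . F . . F . . . . F . . . . . F . F → 7 faults.
7 < 10: adding a frame reduced faults, as is typical.

10, 7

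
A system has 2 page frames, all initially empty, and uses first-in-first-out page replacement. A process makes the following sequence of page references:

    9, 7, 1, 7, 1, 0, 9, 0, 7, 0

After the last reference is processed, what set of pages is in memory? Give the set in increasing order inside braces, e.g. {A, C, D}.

{0, 7}

9 -> fault, frames (9)
7 -> fault, frames (9 7)
1 -> fault, evict 9, frames (7 1)
7 -> hit
1 -> hit
0 -> fault, evict 7, frames (1 0)
9 -> fault, evict 1, frames (0 9)
0 -> hit
7 -> fault, evict 0, frames (9 7)
0 -> fault, evict 9, frames (7 0)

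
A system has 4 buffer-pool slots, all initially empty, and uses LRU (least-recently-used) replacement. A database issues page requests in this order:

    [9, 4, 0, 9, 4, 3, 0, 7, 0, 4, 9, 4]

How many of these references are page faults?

9: fault, frames [9]
4: fault, frames [9, 4]
0: fault, frames [9, 4, 0]
9: hit
4: hit
3: fault, frames [0, 9, 4, 3]
0: hit
7: fault, evict 9, frames [4, 3, 0, 7]
0: hit
4: hit
9: fault, evict 3, frames [7, 0, 4, 9]
4: hit
Page faults: 6.

6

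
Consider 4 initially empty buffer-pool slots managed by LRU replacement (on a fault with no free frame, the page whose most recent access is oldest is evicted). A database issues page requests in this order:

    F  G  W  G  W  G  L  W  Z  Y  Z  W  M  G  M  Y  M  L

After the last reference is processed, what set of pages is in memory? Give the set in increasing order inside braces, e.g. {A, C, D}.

F -> fault, frames (F)
G -> fault, frames (F G)
W -> fault, frames (F G W)
G -> hit
W -> hit
G -> hit
L -> fault, frames (F W G L)
W -> hit
Z -> fault, evict F, frames (G L W Z)
Y -> fault, evict G, frames (L W Z Y)
Z -> hit
W -> hit
M -> fault, evict L, frames (Y Z W M)
G -> fault, evict Y, frames (Z W M G)
M -> hit
Y -> fault, evict Z, frames (W G M Y)
M -> hit
L -> fault, evict W, frames (G Y M L)

{G, L, M, Y}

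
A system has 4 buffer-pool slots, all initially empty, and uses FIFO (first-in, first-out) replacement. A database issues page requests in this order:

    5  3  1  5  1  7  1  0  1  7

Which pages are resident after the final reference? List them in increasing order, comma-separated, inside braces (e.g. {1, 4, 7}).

5 -> fault, frames [5]
3 -> fault, frames [5, 3]
1 -> fault, frames [5, 3, 1]
5 -> hit
1 -> hit
7 -> fault, frames [5, 3, 1, 7]
1 -> hit
0 -> fault, evict 5, frames [3, 1, 7, 0]
1 -> hit
7 -> hit

{0, 1, 3, 7}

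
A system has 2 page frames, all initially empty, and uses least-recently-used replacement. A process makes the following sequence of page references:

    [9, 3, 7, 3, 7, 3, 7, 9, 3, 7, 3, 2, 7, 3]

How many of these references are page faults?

9 -> miss, frames [9]
3 -> miss, frames [9, 3]
7 -> miss, evict 9, frames [3, 7]
3 -> hit
7 -> hit
3 -> hit
7 -> hit
9 -> miss, evict 3, frames [7, 9]
3 -> miss, evict 7, frames [9, 3]
7 -> miss, evict 9, frames [3, 7]
3 -> hit
2 -> miss, evict 7, frames [3, 2]
7 -> miss, evict 3, frames [2, 7]
3 -> miss, evict 2, frames [7, 3]
Page faults: 9.

9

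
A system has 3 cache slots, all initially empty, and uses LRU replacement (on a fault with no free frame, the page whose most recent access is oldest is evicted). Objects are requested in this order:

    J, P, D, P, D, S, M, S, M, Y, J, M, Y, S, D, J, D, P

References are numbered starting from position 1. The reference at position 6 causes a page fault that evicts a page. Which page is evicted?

J

pos 1: J → fault, frames [J]
pos 2: P → fault, frames [J, P]
pos 3: D → fault, frames [J, P, D]
pos 4: P → hit
pos 5: D → hit
pos 6: S → fault, evict J, frames [P, D, S]
At position 6, page J is evicted.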